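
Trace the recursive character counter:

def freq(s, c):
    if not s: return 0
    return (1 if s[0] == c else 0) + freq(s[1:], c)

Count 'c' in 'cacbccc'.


s[0]='c' == 'c' -> 1
s[0]='a' != 'c' -> 0
s[0]='c' == 'c' -> 1
s[0]='b' != 'c' -> 0
s[0]='c' == 'c' -> 1
s[0]='c' == 'c' -> 1
s[0]='c' == 'c' -> 1
Sum: 1 + 0 + 1 + 0 + 1 + 1 + 1 = 5

5


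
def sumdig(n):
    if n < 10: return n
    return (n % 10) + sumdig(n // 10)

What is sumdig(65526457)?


sumdig(65526457) = 7 + sumdig(6552645)
sumdig(6552645) = 5 + sumdig(655264)
sumdig(655264) = 4 + sumdig(65526)
sumdig(65526) = 6 + sumdig(6552)
sumdig(6552) = 2 + sumdig(655)
sumdig(655) = 5 + sumdig(65)
sumdig(65) = 5 + sumdig(6)
sumdig(6) = 6  (base case)
Total: 7 + 5 + 4 + 6 + 2 + 5 + 5 + 6 = 40

40


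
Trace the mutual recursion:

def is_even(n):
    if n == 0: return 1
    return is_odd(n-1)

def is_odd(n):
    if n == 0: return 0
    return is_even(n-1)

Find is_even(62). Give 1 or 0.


is_even(62) = is_odd(61)
is_odd(61) = is_even(60)
is_even(60) = is_odd(59)
is_odd(59) = is_even(58)
is_even(58) = is_odd(57)
is_odd(57) = is_even(56)
is_even(56) = is_odd(55)
is_odd(55) = is_even(54)
is_even(54) = is_odd(53)
is_odd(53) = is_even(52)
is_even(52) = is_odd(51)
is_odd(51) = is_even(50)
is_even(50) = is_odd(49)
is_odd(49) = is_even(48)
is_even(48) = is_odd(47)
is_odd(47) = is_even(46)
is_even(46) = is_odd(45)
is_odd(45) = is_even(44)
is_even(44) = is_odd(43)
is_odd(43) = is_even(42)
is_even(42) = is_odd(41)
is_odd(41) = is_even(40)
is_even(40) = is_odd(39)
is_odd(39) = is_even(38)
is_even(38) = is_odd(37)
is_odd(37) = is_even(36)
is_even(36) = is_odd(35)
is_odd(35) = is_even(34)
is_even(34) = is_odd(33)
is_odd(33) = is_even(32)
is_even(32) = is_odd(31)
is_odd(31) = is_even(30)
is_even(30) = is_odd(29)
is_odd(29) = is_even(28)
is_even(28) = is_odd(27)
is_odd(27) = is_even(26)
is_even(26) = is_odd(25)
is_odd(25) = is_even(24)
is_even(24) = is_odd(23)
is_odd(23) = is_even(22)
is_even(22) = is_odd(21)
is_odd(21) = is_even(20)
is_even(20) = is_odd(19)
is_odd(19) = is_even(18)
is_even(18) = is_odd(17)
is_odd(17) = is_even(16)
is_even(16) = is_odd(15)
is_odd(15) = is_even(14)
is_even(14) = is_odd(13)
is_odd(13) = is_even(12)
is_even(12) = is_odd(11)
is_odd(11) = is_even(10)
is_even(10) = is_odd(9)
is_odd(9) = is_even(8)
is_even(8) = is_odd(7)
is_odd(7) = is_even(6)
is_even(6) = is_odd(5)
is_odd(5) = is_even(4)
is_even(4) = is_odd(3)
is_odd(3) = is_even(2)
is_even(2) = is_odd(1)
is_odd(1) = is_even(0)
is_even(0) = 1  (base case)
Result: 1

1


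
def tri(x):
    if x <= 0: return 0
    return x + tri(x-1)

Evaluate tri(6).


tri(6)
= 6 + 5 + 4 + 3 + 2 + 1 + tri(0)
= 6 + 5 + 4 + 3 + 2 + 1 + 0
= 21

21


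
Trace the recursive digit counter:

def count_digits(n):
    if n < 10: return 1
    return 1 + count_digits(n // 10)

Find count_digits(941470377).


count_digits(941470377) = 1 + count_digits(94147037)
count_digits(94147037) = 1 + count_digits(9414703)
count_digits(9414703) = 1 + count_digits(941470)
count_digits(941470) = 1 + count_digits(94147)
count_digits(94147) = 1 + count_digits(9414)
count_digits(9414) = 1 + count_digits(941)
count_digits(941) = 1 + count_digits(94)
count_digits(94) = 1 + count_digits(9)
count_digits(9) = 1  (base case: 9 < 10)
Unwinding: 1 + 1 + 1 + 1 + 1 + 1 + 1 + 1 + 1 = 9

9


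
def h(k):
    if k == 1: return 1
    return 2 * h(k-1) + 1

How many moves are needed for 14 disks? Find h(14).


h(14) = 2 * h(13) + 1
h(13) = 2 * h(12) + 1
h(12) = 2 * h(11) + 1
h(11) = 2 * h(10) + 1
h(10) = 2 * h(9) + 1
h(9) = 2 * h(8) + 1
h(8) = 2 * h(7) + 1
h(7) = 2 * h(6) + 1
h(6) = 2 * h(5) + 1
h(5) = 2 * h(4) + 1
h(4) = 2 * h(3) + 1
h(3) = 2 * h(2) + 1
h(2) = 2 * h(1) + 1
h(1) = 1  (base case)
h(2) = 2 * 1 + 1 = 3
h(3) = 2 * 3 + 1 = 7
h(4) = 2 * 7 + 1 = 15
h(5) = 2 * 15 + 1 = 31
h(6) = 2 * 31 + 1 = 63
h(7) = 2 * 63 + 1 = 127
h(8) = 2 * 127 + 1 = 255
h(9) = 2 * 255 + 1 = 511
h(10) = 2 * 511 + 1 = 1023
h(11) = 2 * 1023 + 1 = 2047
h(12) = 2 * 2047 + 1 = 4095
h(13) = 2 * 4095 + 1 = 8191
h(14) = 2 * 8191 + 1 = 16383

16383


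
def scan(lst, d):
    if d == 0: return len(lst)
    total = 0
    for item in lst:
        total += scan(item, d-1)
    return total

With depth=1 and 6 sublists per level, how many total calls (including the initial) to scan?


At depth 0 (root): 1 call
At depth 1: each of 1 parents calls scan on 6 children = 6 calls
Total: 1 + 6 = 7

7


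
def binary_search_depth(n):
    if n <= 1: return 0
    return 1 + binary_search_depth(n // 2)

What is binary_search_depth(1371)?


1371 / 2 = 685
685 / 2 = 342
342 / 2 = 171
171 / 2 = 85
85 / 2 = 42
42 / 2 = 21
21 / 2 = 10
10 / 2 = 5
5 / 2 = 2
2 / 2 = 1
Reached 1 after 10 halvings

10


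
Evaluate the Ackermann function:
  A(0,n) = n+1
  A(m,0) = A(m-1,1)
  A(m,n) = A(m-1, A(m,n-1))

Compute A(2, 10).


A(2, 10) = A(1, A(2, 9))
  A(2, 9) = A(1, A(2, 8))
    A(2, 8) = A(1, A(2, 7))
      A(2, 7) = A(1, A(2, 6))
        A(2, 6) = A(1, A(2, 5))
          A(2, 5) = A(1, A(2, 4))
          A(2, 4) = A(1, A(2, 3))
          A(2, 3) = A(1, A(2, 2))
          A(2, 2) = A(1, A(2, 1))
          A(2, 1) = A(1, A(2, 0))
          A(2, 0) = A(1, 1)
          A(1, 1) = A(0, A(1, 0))
          A(1, 0) = A(0, 1)
          A(0, 1) = 2
            = A(0, 2)
          A(0, 2) = 3
            = A(1, 3)
          A(1, 3) = A(0, A(1, 2))
          A(1, 2) = A(0, A(1, 1))
          A(1, 1) = A(0, A(1, 0))
          A(1, 0) = A(0, 1)
          A(0, 1) = 2
            = A(0, 2)
          A(0, 2) = 3
            = A(0, 3)
... (trace truncated)
Result: A(2, 10) = 23

23


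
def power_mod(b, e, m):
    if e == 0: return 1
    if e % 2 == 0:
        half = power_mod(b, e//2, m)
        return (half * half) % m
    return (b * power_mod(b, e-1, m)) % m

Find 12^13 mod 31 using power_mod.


power_mod(12, 13, 31): e is odd, compute power_mod(12, 12, 31)
  power_mod(12, 12, 31): e is even, compute power_mod(12, 6, 31)
    power_mod(12, 6, 31): e is even, compute power_mod(12, 3, 31)
      power_mod(12, 3, 31): e is odd, compute power_mod(12, 2, 31)
        power_mod(12, 2, 31): e is even, compute power_mod(12, 1, 31)
          power_mod(12, 1, 31): e is odd, compute power_mod(12, 0, 31)
          power_mod(12, 0, 31) = 1
          (12 * 1) % 31 = 12
        half=12, (12*12) % 31 = 20
      (12 * 20) % 31 = 23
    half=23, (23*23) % 31 = 2
  half=2, (2*2) % 31 = 4
(12 * 4) % 31 = 17

17


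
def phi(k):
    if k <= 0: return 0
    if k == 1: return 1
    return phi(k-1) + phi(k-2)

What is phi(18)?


Computing phi(18) bottom-up:
phi(0) = 0
phi(1) = 1
phi(2) = phi(1) + phi(0) = 1 + 0 = 1
phi(3) = phi(2) + phi(1) = 1 + 1 = 2
phi(4) = phi(3) + phi(2) = 2 + 1 = 3
phi(5) = phi(4) + phi(3) = 3 + 2 = 5
phi(6) = phi(5) + phi(4) = 5 + 3 = 8
phi(7) = phi(6) + phi(5) = 8 + 5 = 13
phi(8) = phi(7) + phi(6) = 13 + 8 = 21
phi(9) = phi(8) + phi(7) = 21 + 13 = 34
phi(10) = phi(9) + phi(8) = 34 + 21 = 55
phi(11) = phi(10) + phi(9) = 55 + 34 = 89
phi(12) = phi(11) + phi(10) = 89 + 55 = 144
phi(13) = phi(12) + phi(11) = 144 + 89 = 233
phi(14) = phi(13) + phi(12) = 233 + 144 = 377
phi(15) = phi(14) + phi(13) = 377 + 233 = 610
phi(16) = phi(15) + phi(14) = 610 + 377 = 987
phi(17) = phi(16) + phi(15) = 987 + 610 = 1597
phi(18) = phi(17) + phi(16) = 1597 + 987 = 2584

2584


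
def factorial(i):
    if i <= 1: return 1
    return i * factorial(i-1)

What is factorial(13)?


factorial(13)
= 13 * factorial(12)
= 13 * 12 * factorial(11)
= 13 * 12 * 11 * factorial(10)
= 13 * 12 * 11 * 10 * factorial(9)
= 13 * 12 * 11 * 10 * 9 * factorial(8)
= 13 * 12 * 11 * 10 * 9 * 8 * factorial(7)
= 13 * 12 * 11 * 10 * 9 * 8 * 7 * factorial(6)
= 13 * 12 * 11 * 10 * 9 * 8 * 7 * 6 * factorial(5)
= 13 * 12 * 11 * 10 * 9 * 8 * 7 * 6 * 5 * factorial(4)
= 13 * 12 * 11 * 10 * 9 * 8 * 7 * 6 * 5 * 4 * factorial(3)
= 13 * 12 * 11 * 10 * 9 * 8 * 7 * 6 * 5 * 4 * 3 * factorial(2)
= 13 * 12 * 11 * 10 * 9 * 8 * 7 * 6 * 5 * 4 * 3 * 2 * factorial(1)
= 13 * 12 * 11 * 10 * 9 * 8 * 7 * 6 * 5 * 4 * 3 * 2 * 1
= 6227020800

6227020800


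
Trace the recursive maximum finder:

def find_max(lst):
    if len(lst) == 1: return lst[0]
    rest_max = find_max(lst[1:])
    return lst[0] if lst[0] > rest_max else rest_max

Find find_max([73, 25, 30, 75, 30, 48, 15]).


find_max([73, 25, 30, 75, 30, 48, 15]): compare 73 with find_max([25, 30, 75, 30, 48, 15])
find_max([25, 30, 75, 30, 48, 15]): compare 25 with find_max([30, 75, 30, 48, 15])
find_max([30, 75, 30, 48, 15]): compare 30 with find_max([75, 30, 48, 15])
find_max([75, 30, 48, 15]): compare 75 with find_max([30, 48, 15])
find_max([30, 48, 15]): compare 30 with find_max([48, 15])
find_max([48, 15]): compare 48 with find_max([15])
find_max([15]) = 15  (base case)
Compare 48 with 15 -> 48
Compare 30 with 48 -> 48
Compare 75 with 48 -> 75
Compare 30 with 75 -> 75
Compare 25 with 75 -> 75
Compare 73 with 75 -> 75

75


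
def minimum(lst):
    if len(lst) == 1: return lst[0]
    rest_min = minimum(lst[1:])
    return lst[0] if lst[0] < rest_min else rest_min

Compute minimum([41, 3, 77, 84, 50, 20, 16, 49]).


minimum([41, 3, 77, 84, 50, 20, 16, 49]): compare 41 with minimum([3, 77, 84, 50, 20, 16, 49])
minimum([3, 77, 84, 50, 20, 16, 49]): compare 3 with minimum([77, 84, 50, 20, 16, 49])
minimum([77, 84, 50, 20, 16, 49]): compare 77 with minimum([84, 50, 20, 16, 49])
minimum([84, 50, 20, 16, 49]): compare 84 with minimum([50, 20, 16, 49])
minimum([50, 20, 16, 49]): compare 50 with minimum([20, 16, 49])
minimum([20, 16, 49]): compare 20 with minimum([16, 49])
minimum([16, 49]): compare 16 with minimum([49])
minimum([49]) = 49  (base case)
Compare 16 with 49 -> 16
Compare 20 with 16 -> 16
Compare 50 with 16 -> 16
Compare 84 with 16 -> 16
Compare 77 with 16 -> 16
Compare 3 with 16 -> 3
Compare 41 with 3 -> 3

3


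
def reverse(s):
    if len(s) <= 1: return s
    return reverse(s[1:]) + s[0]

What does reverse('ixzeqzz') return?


reverse('ixzeqzz') = reverse('xzeqzz') + 'i'
reverse('xzeqzz') = reverse('zeqzz') + 'x'
reverse('zeqzz') = reverse('eqzz') + 'z'
reverse('eqzz') = reverse('qzz') + 'e'
reverse('qzz') = reverse('zz') + 'q'
reverse('zz') = reverse('z') + 'z'
reverse('z') = 'z'  (base case)
Concatenating: 'z' + 'z' + 'q' + 'e' + 'z' + 'x' + 'i' = 'zzqezxi'

zzqezxi


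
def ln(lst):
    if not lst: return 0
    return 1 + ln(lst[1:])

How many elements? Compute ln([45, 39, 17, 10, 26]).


ln([45, 39, 17, 10, 26]) = 1 + ln([39, 17, 10, 26])
ln([39, 17, 10, 26]) = 1 + ln([17, 10, 26])
ln([17, 10, 26]) = 1 + ln([10, 26])
ln([10, 26]) = 1 + ln([26])
ln([26]) = 1 + ln([])
ln([]) = 0  (base case)
Unwinding: 1 + 1 + 1 + 1 + 1 + 0 = 5

5


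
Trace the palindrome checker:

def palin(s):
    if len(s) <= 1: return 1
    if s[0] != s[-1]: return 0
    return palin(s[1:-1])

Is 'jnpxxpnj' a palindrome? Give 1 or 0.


palin('jnpxxpnj'): s[0]='j' == s[-1]='j' -> check palin('npxxpn')
palin('npxxpn'): s[0]='n' == s[-1]='n' -> check palin('pxxp')
palin('pxxp'): s[0]='p' == s[-1]='p' -> check palin('xx')
palin('xx'): s[0]='x' == s[-1]='x' -> check palin('')
palin(''): len <= 1 -> return 1  (base case)
Result: 1 (palindrome)

1


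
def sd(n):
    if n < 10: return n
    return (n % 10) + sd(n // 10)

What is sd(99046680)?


sd(99046680) = 0 + sd(9904668)
sd(9904668) = 8 + sd(990466)
sd(990466) = 6 + sd(99046)
sd(99046) = 6 + sd(9904)
sd(9904) = 4 + sd(990)
sd(990) = 0 + sd(99)
sd(99) = 9 + sd(9)
sd(9) = 9  (base case)
Total: 0 + 8 + 6 + 6 + 4 + 0 + 9 + 9 = 42

42


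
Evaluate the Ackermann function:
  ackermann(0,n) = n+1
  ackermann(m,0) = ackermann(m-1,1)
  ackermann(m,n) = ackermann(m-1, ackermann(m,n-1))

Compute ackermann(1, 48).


ackermann(1, 48) = ackermann(0, ackermann(1, 47))
  ackermann(1, 47) = ackermann(0, ackermann(1, 46))
    ackermann(1, 46) = ackermann(0, ackermann(1, 45))
      ackermann(1, 45) = ackermann(0, ackermann(1, 44))
        ackermann(1, 44) = ackermann(0, ackermann(1, 43))
          ackermann(1, 43) = ackermann(0, ackermann(1, 42))
          ackermann(1, 42) = ackermann(0, ackermann(1, 41))
          ackermann(1, 41) = ackermann(0, ackermann(1, 40))
          ackermann(1, 40) = ackermann(0, ackermann(1, 39))
          ackermann(1, 39) = ackermann(0, ackermann(1, 38))
          ackermann(1, 38) = ackermann(0, ackermann(1, 37))
          ackermann(1, 37) = ackermann(0, ackermann(1, 36))
          ackermann(1, 36) = ackermann(0, ackermann(1, 35))
          ackermann(1, 35) = ackermann(0, ackermann(1, 34))
          ackermann(1, 34) = ackermann(0, ackermann(1, 33))
          ackermann(1, 33) = ackermann(0, ackermann(1, 32))
          ackermann(1, 32) = ackermann(0, ackermann(1, 31))
          ackermann(1, 31) = ackermann(0, ackermann(1, 30))
          ackermann(1, 30) = ackermann(0, ackermann(1, 29))
          ackermann(1, 29) = ackermann(0, ackermann(1, 28))
          ackermann(1, 28) = ackermann(0, ackermann(1, 27))
          ackermann(1, 27) = ackermann(0, ackermann(1, 26))
          ackermann(1, 26) = ackermann(0, ackermann(1, 25))
          ackermann(1, 25) = ackermann(0, ackermann(1, 24))
          ackermann(1, 24) = ackermann(0, ackermann(1, 23))
... (trace truncated)
Result: ackermann(1, 48) = 50

50


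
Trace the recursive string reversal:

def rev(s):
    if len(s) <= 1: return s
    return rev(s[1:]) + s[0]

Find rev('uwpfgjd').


rev('uwpfgjd') = rev('wpfgjd') + 'u'
rev('wpfgjd') = rev('pfgjd') + 'w'
rev('pfgjd') = rev('fgjd') + 'p'
rev('fgjd') = rev('gjd') + 'f'
rev('gjd') = rev('jd') + 'g'
rev('jd') = rev('d') + 'j'
rev('d') = 'd'  (base case)
Concatenating: 'd' + 'j' + 'g' + 'f' + 'p' + 'w' + 'u' = 'djgfpwu'

djgfpwu


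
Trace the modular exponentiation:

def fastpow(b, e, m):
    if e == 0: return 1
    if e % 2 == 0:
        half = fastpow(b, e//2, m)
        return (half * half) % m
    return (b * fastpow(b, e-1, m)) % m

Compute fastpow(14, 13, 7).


fastpow(14, 13, 7): e is odd, compute fastpow(14, 12, 7)
  fastpow(14, 12, 7): e is even, compute fastpow(14, 6, 7)
    fastpow(14, 6, 7): e is even, compute fastpow(14, 3, 7)
      fastpow(14, 3, 7): e is odd, compute fastpow(14, 2, 7)
        fastpow(14, 2, 7): e is even, compute fastpow(14, 1, 7)
          fastpow(14, 1, 7): e is odd, compute fastpow(14, 0, 7)
          fastpow(14, 0, 7) = 1
          (14 * 1) % 7 = 0
        half=0, (0*0) % 7 = 0
      (14 * 0) % 7 = 0
    half=0, (0*0) % 7 = 0
  half=0, (0*0) % 7 = 0
(14 * 0) % 7 = 0

0


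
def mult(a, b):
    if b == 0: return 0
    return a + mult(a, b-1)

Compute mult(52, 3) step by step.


mult(52, 3) = 52 + mult(52, 2)
mult(52, 2) = 52 + mult(52, 1)
mult(52, 1) = 52 + mult(52, 0)
mult(52, 0) = 0  (base case)
Total: 52 + 52 + 52 + 0 = 156

156


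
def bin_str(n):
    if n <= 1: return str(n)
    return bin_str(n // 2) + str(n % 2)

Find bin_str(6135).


bin_str(6135) = bin_str(3067) + '1'
bin_str(3067) = bin_str(1533) + '1'
bin_str(1533) = bin_str(766) + '1'
bin_str(766) = bin_str(383) + '0'
bin_str(383) = bin_str(191) + '1'
bin_str(191) = bin_str(95) + '1'
bin_str(95) = bin_str(47) + '1'
bin_str(47) = bin_str(23) + '1'
bin_str(23) = bin_str(11) + '1'
bin_str(11) = bin_str(5) + '1'
bin_str(5) = bin_str(2) + '1'
bin_str(2) = bin_str(1) + '0'
bin_str(1) = '1'  (base case)
Concatenating: '1' + '0' + '1' + '1' + '1' + '1' + '1' + '1' + '1' + '0' + '1' + '1' + '1' = '1011111110111'

1011111110111


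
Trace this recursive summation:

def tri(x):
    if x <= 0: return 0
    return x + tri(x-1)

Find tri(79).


tri(79)
= 79 + 78 + 77 + 76 + 75 + 74 + 73 + 72 + 71 + 70 + 69 + 68 + 67 + 66 + 65 + 64 + 63 + 62 + 61 + 60 + 59 + 58 + 57 + 56 + 55 + 54 + 53 + 52 + 51 + 50 + 49 + 48 + 47 + 46 + 45 + 44 + 43 + 42 + 41 + 40 + 39 + 38 + 37 + 36 + 35 + 34 + 33 + 32 + 31 + 30 + 29 + 28 + 27 + 26 + 25 + 24 + 23 + 22 + 21 + 20 + 19 + 18 + 17 + 16 + 15 + 14 + 13 + 12 + 11 + 10 + 9 + 8 + 7 + 6 + 5 + 4 + 3 + 2 + 1 + tri(0)
= 79 + 78 + 77 + 76 + 75 + 74 + 73 + 72 + 71 + 70 + 69 + 68 + 67 + 66 + 65 + 64 + 63 + 62 + 61 + 60 + 59 + 58 + 57 + 56 + 55 + 54 + 53 + 52 + 51 + 50 + 49 + 48 + 47 + 46 + 45 + 44 + 43 + 42 + 41 + 40 + 39 + 38 + 37 + 36 + 35 + 34 + 33 + 32 + 31 + 30 + 29 + 28 + 27 + 26 + 25 + 24 + 23 + 22 + 21 + 20 + 19 + 18 + 17 + 16 + 15 + 14 + 13 + 12 + 11 + 10 + 9 + 8 + 7 + 6 + 5 + 4 + 3 + 2 + 1 + 0
= 3160

3160


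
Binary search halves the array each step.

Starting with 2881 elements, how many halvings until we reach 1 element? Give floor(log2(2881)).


2881 / 2 = 1440
1440 / 2 = 720
720 / 2 = 360
360 / 2 = 180
180 / 2 = 90
90 / 2 = 45
45 / 2 = 22
22 / 2 = 11
11 / 2 = 5
5 / 2 = 2
2 / 2 = 1
Reached 1 after 11 halvings

11


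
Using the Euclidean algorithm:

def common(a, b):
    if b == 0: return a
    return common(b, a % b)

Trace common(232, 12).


common(232, 12) = common(12, 4)
common(12, 4) = common(4, 0)
common(4, 0) = 4  (base case)

4


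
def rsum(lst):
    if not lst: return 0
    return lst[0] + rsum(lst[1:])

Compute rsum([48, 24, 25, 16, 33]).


rsum([48, 24, 25, 16, 33]) = 48 + rsum([24, 25, 16, 33])
rsum([24, 25, 16, 33]) = 24 + rsum([25, 16, 33])
rsum([25, 16, 33]) = 25 + rsum([16, 33])
rsum([16, 33]) = 16 + rsum([33])
rsum([33]) = 33 + rsum([])
rsum([]) = 0  (base case)
Total: 48 + 24 + 25 + 16 + 33 + 0 = 146

146


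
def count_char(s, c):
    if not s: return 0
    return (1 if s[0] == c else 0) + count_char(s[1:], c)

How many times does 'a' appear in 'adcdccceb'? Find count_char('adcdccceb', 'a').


s[0]='a' == 'a' -> 1
s[0]='d' != 'a' -> 0
s[0]='c' != 'a' -> 0
s[0]='d' != 'a' -> 0
s[0]='c' != 'a' -> 0
s[0]='c' != 'a' -> 0
s[0]='c' != 'a' -> 0
s[0]='e' != 'a' -> 0
s[0]='b' != 'a' -> 0
Sum: 1 + 0 + 0 + 0 + 0 + 0 + 0 + 0 + 0 = 1

1


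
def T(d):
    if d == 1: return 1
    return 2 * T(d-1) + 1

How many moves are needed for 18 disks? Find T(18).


T(18) = 2 * T(17) + 1
T(17) = 2 * T(16) + 1
T(16) = 2 * T(15) + 1
T(15) = 2 * T(14) + 1
T(14) = 2 * T(13) + 1
T(13) = 2 * T(12) + 1
T(12) = 2 * T(11) + 1
T(11) = 2 * T(10) + 1
T(10) = 2 * T(9) + 1
T(9) = 2 * T(8) + 1
T(8) = 2 * T(7) + 1
T(7) = 2 * T(6) + 1
T(6) = 2 * T(5) + 1
T(5) = 2 * T(4) + 1
T(4) = 2 * T(3) + 1
T(3) = 2 * T(2) + 1
T(2) = 2 * T(1) + 1
T(1) = 1  (base case)
T(2) = 2 * 1 + 1 = 3
T(3) = 2 * 3 + 1 = 7
T(4) = 2 * 7 + 1 = 15
T(5) = 2 * 15 + 1 = 31
T(6) = 2 * 31 + 1 = 63
T(7) = 2 * 63 + 1 = 127
T(8) = 2 * 127 + 1 = 255
T(9) = 2 * 255 + 1 = 511
T(10) = 2 * 511 + 1 = 1023
T(11) = 2 * 1023 + 1 = 2047
T(12) = 2 * 2047 + 1 = 4095
T(13) = 2 * 4095 + 1 = 8191
T(14) = 2 * 8191 + 1 = 16383
T(15) = 2 * 16383 + 1 = 32767
T(16) = 2 * 32767 + 1 = 65535
T(17) = 2 * 65535 + 1 = 131071
T(18) = 2 * 131071 + 1 = 262143

262143


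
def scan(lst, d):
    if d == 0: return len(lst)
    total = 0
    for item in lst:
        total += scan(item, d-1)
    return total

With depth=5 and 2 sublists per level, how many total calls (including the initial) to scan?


At depth 0 (root): 1 call
At depth 1: each of 1 parents calls scan on 2 children = 2 calls
At depth 2: each of 2 parents calls scan on 2 children = 4 calls
At depth 3: each of 4 parents calls scan on 2 children = 8 calls
At depth 4: each of 8 parents calls scan on 2 children = 16 calls
At depth 5: each of 16 parents calls scan on 2 children = 32 calls
Total: 1 + 2 + 4 + 8 + 16 + 32 = 63

63


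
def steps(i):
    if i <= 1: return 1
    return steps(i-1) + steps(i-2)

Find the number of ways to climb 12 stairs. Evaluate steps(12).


Building up from base cases:
steps(0) = 1
steps(1) = 1
steps(2) = steps(1) + steps(0) = 1 + 1 = 2
steps(3) = steps(2) + steps(1) = 2 + 1 = 3
steps(4) = steps(3) + steps(2) = 3 + 2 = 5
steps(5) = steps(4) + steps(3) = 5 + 3 = 8
steps(6) = steps(5) + steps(4) = 8 + 5 = 13
steps(7) = steps(6) + steps(5) = 13 + 8 = 21
steps(8) = steps(7) + steps(6) = 21 + 13 = 34
steps(9) = steps(8) + steps(7) = 34 + 21 = 55
steps(10) = steps(9) + steps(8) = 55 + 34 = 89
steps(11) = steps(10) + steps(9) = 89 + 55 = 144
steps(12) = steps(11) + steps(10) = 144 + 89 = 233

233


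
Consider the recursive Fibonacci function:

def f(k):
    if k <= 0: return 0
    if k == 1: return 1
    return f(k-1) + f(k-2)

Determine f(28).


Computing f(28) bottom-up:
f(0) = 0
f(1) = 1
f(2) = f(1) + f(0) = 1 + 0 = 1
f(3) = f(2) + f(1) = 1 + 1 = 2
f(4) = f(3) + f(2) = 2 + 1 = 3
f(5) = f(4) + f(3) = 3 + 2 = 5
f(6) = f(5) + f(4) = 5 + 3 = 8
f(7) = f(6) + f(5) = 8 + 5 = 13
f(8) = f(7) + f(6) = 13 + 8 = 21
f(9) = f(8) + f(7) = 21 + 13 = 34
f(10) = f(9) + f(8) = 34 + 21 = 55
f(11) = f(10) + f(9) = 55 + 34 = 89
f(12) = f(11) + f(10) = 89 + 55 = 144
f(13) = f(12) + f(11) = 144 + 89 = 233
f(14) = f(13) + f(12) = 233 + 144 = 377
f(15) = f(14) + f(13) = 377 + 233 = 610
f(16) = f(15) + f(14) = 610 + 377 = 987
f(17) = f(16) + f(15) = 987 + 610 = 1597
f(18) = f(17) + f(16) = 1597 + 987 = 2584
f(19) = f(18) + f(17) = 2584 + 1597 = 4181
f(20) = f(19) + f(18) = 4181 + 2584 = 6765
f(21) = f(20) + f(19) = 6765 + 4181 = 10946
f(22) = f(21) + f(20) = 10946 + 6765 = 17711
f(23) = f(22) + f(21) = 17711 + 10946 = 28657
f(24) = f(23) + f(22) = 28657 + 17711 = 46368
f(25) = f(24) + f(23) = 46368 + 28657 = 75025
f(26) = f(25) + f(24) = 75025 + 46368 = 121393
f(27) = f(26) + f(25) = 121393 + 75025 = 196418
f(28) = f(27) + f(26) = 196418 + 121393 = 317811

317811


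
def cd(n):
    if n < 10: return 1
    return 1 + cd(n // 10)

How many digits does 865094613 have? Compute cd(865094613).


cd(865094613) = 1 + cd(86509461)
cd(86509461) = 1 + cd(8650946)
cd(8650946) = 1 + cd(865094)
cd(865094) = 1 + cd(86509)
cd(86509) = 1 + cd(8650)
cd(8650) = 1 + cd(865)
cd(865) = 1 + cd(86)
cd(86) = 1 + cd(8)
cd(8) = 1  (base case: 8 < 10)
Unwinding: 1 + 1 + 1 + 1 + 1 + 1 + 1 + 1 + 1 = 9

9


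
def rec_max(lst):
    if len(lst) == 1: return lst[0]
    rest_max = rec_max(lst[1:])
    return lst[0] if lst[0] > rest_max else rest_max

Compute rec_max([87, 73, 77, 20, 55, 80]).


rec_max([87, 73, 77, 20, 55, 80]): compare 87 with rec_max([73, 77, 20, 55, 80])
rec_max([73, 77, 20, 55, 80]): compare 73 with rec_max([77, 20, 55, 80])
rec_max([77, 20, 55, 80]): compare 77 with rec_max([20, 55, 80])
rec_max([20, 55, 80]): compare 20 with rec_max([55, 80])
rec_max([55, 80]): compare 55 with rec_max([80])
rec_max([80]) = 80  (base case)
Compare 55 with 80 -> 80
Compare 20 with 80 -> 80
Compare 77 with 80 -> 80
Compare 73 with 80 -> 80
Compare 87 with 80 -> 87

87


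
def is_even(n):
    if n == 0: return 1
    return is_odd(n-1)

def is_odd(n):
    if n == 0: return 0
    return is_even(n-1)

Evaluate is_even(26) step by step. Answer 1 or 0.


is_even(26) = is_odd(25)
is_odd(25) = is_even(24)
is_even(24) = is_odd(23)
is_odd(23) = is_even(22)
is_even(22) = is_odd(21)
is_odd(21) = is_even(20)
is_even(20) = is_odd(19)
is_odd(19) = is_even(18)
is_even(18) = is_odd(17)
is_odd(17) = is_even(16)
is_even(16) = is_odd(15)
is_odd(15) = is_even(14)
is_even(14) = is_odd(13)
is_odd(13) = is_even(12)
is_even(12) = is_odd(11)
is_odd(11) = is_even(10)
is_even(10) = is_odd(9)
is_odd(9) = is_even(8)
is_even(8) = is_odd(7)
is_odd(7) = is_even(6)
is_even(6) = is_odd(5)
is_odd(5) = is_even(4)
is_even(4) = is_odd(3)
is_odd(3) = is_even(2)
is_even(2) = is_odd(1)
is_odd(1) = is_even(0)
is_even(0) = 1  (base case)
Result: 1

1


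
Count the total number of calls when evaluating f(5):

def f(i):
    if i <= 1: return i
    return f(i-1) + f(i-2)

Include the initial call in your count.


Let C(n) = total calls for f(n)
C(0) = 1, C(1) = 1
C(2) = 1 + C(1) + C(0) = 1 + 1 + 1 = 3
C(3) = 1 + C(2) + C(1) = 1 + 3 + 1 = 5
C(4) = 1 + C(3) + C(2) = 1 + 5 + 3 = 9
C(5) = 1 + C(4) + C(3) = 1 + 9 + 5 = 15

15


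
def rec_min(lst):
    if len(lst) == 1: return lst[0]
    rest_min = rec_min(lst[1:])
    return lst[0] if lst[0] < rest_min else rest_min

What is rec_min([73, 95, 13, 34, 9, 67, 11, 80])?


rec_min([73, 95, 13, 34, 9, 67, 11, 80]): compare 73 with rec_min([95, 13, 34, 9, 67, 11, 80])
rec_min([95, 13, 34, 9, 67, 11, 80]): compare 95 with rec_min([13, 34, 9, 67, 11, 80])
rec_min([13, 34, 9, 67, 11, 80]): compare 13 with rec_min([34, 9, 67, 11, 80])
rec_min([34, 9, 67, 11, 80]): compare 34 with rec_min([9, 67, 11, 80])
rec_min([9, 67, 11, 80]): compare 9 with rec_min([67, 11, 80])
rec_min([67, 11, 80]): compare 67 with rec_min([11, 80])
rec_min([11, 80]): compare 11 with rec_min([80])
rec_min([80]) = 80  (base case)
Compare 11 with 80 -> 11
Compare 67 with 11 -> 11
Compare 9 with 11 -> 9
Compare 34 with 9 -> 9
Compare 13 with 9 -> 9
Compare 95 with 9 -> 9
Compare 73 with 9 -> 9

9


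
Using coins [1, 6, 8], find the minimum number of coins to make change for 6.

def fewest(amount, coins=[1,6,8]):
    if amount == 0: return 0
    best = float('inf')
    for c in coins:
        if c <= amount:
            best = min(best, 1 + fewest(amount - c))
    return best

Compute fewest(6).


Building up with DP:
fewest(0) = 0
fewest(1) = min(1+fewest(0)=1+0=1) = 1
fewest(2) = min(1+fewest(1)=1+1=2) = 2
fewest(3) = min(1+fewest(2)=1+2=3) = 3
fewest(4) = min(1+fewest(3)=1+3=4) = 4
fewest(5) = min(1+fewest(4)=1+4=5) = 5
fewest(6) = min(1+fewest(5)=1+5=6, 1+fewest(0)=1+0=1) = 1

1


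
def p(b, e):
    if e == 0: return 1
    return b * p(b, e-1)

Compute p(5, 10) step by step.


p(5, 10)
= 5 * p(5, 9)
= 5 * 5 * p(5, 8)
= 5 * 5 * 5 * p(5, 7)
= 5 * 5 * 5 * 5 * p(5, 6)
= 5 * 5 * 5 * 5 * 5 * p(5, 5)
= 5 * 5 * 5 * 5 * 5 * 5 * p(5, 4)
= 5 * 5 * 5 * 5 * 5 * 5 * 5 * p(5, 3)
= 5 * 5 * 5 * 5 * 5 * 5 * 5 * 5 * p(5, 2)
= 5 * 5 * 5 * 5 * 5 * 5 * 5 * 5 * 5 * p(5, 1)
= 5 * 5 * 5 * 5 * 5 * 5 * 5 * 5 * 5 * 5 * p(5, 0)
= 5 * 5 * 5 * 5 * 5 * 5 * 5 * 5 * 5 * 5 * 1
= 9765625

9765625


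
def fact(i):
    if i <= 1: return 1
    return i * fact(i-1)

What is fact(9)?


fact(9)
= 9 * fact(8)
= 9 * 8 * fact(7)
= 9 * 8 * 7 * fact(6)
= 9 * 8 * 7 * 6 * fact(5)
= 9 * 8 * 7 * 6 * 5 * fact(4)
= 9 * 8 * 7 * 6 * 5 * 4 * fact(3)
= 9 * 8 * 7 * 6 * 5 * 4 * 3 * fact(2)
= 9 * 8 * 7 * 6 * 5 * 4 * 3 * 2 * fact(1)
= 9 * 8 * 7 * 6 * 5 * 4 * 3 * 2 * 1
= 362880

362880


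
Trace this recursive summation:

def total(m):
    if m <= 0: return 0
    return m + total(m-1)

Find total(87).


total(87)
= 87 + 86 + 85 + 84 + 83 + 82 + 81 + 80 + 79 + 78 + 77 + 76 + 75 + 74 + 73 + 72 + 71 + 70 + 69 + 68 + 67 + 66 + 65 + 64 + 63 + 62 + 61 + 60 + 59 + 58 + 57 + 56 + 55 + 54 + 53 + 52 + 51 + 50 + 49 + 48 + 47 + 46 + 45 + 44 + 43 + 42 + 41 + 40 + 39 + 38 + 37 + 36 + 35 + 34 + 33 + 32 + 31 + 30 + 29 + 28 + 27 + 26 + 25 + 24 + 23 + 22 + 21 + 20 + 19 + 18 + 17 + 16 + 15 + 14 + 13 + 12 + 11 + 10 + 9 + 8 + 7 + 6 + 5 + 4 + 3 + 2 + 1 + total(0)
= 87 + 86 + 85 + 84 + 83 + 82 + 81 + 80 + 79 + 78 + 77 + 76 + 75 + 74 + 73 + 72 + 71 + 70 + 69 + 68 + 67 + 66 + 65 + 64 + 63 + 62 + 61 + 60 + 59 + 58 + 57 + 56 + 55 + 54 + 53 + 52 + 51 + 50 + 49 + 48 + 47 + 46 + 45 + 44 + 43 + 42 + 41 + 40 + 39 + 38 + 37 + 36 + 35 + 34 + 33 + 32 + 31 + 30 + 29 + 28 + 27 + 26 + 25 + 24 + 23 + 22 + 21 + 20 + 19 + 18 + 17 + 16 + 15 + 14 + 13 + 12 + 11 + 10 + 9 + 8 + 7 + 6 + 5 + 4 + 3 + 2 + 1 + 0
= 3828

3828


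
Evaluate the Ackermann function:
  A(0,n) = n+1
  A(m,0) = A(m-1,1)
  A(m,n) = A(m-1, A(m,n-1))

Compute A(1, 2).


A(1, 2) = A(0, A(1, 1))
  A(1, 1) = A(0, A(1, 0))
    A(1, 0) = A(0, 1)
      A(0, 1) = 2
    = A(0, 2)
    A(0, 2) = 3
  = A(0, 3)
  A(0, 3) = 4
Result: A(1, 2) = 4

4


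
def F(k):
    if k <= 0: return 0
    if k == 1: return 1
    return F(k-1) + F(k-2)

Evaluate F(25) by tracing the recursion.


Computing F(25) bottom-up:
F(0) = 0
F(1) = 1
F(2) = F(1) + F(0) = 1 + 0 = 1
F(3) = F(2) + F(1) = 1 + 1 = 2
F(4) = F(3) + F(2) = 2 + 1 = 3
F(5) = F(4) + F(3) = 3 + 2 = 5
F(6) = F(5) + F(4) = 5 + 3 = 8
F(7) = F(6) + F(5) = 8 + 5 = 13
F(8) = F(7) + F(6) = 13 + 8 = 21
F(9) = F(8) + F(7) = 21 + 13 = 34
F(10) = F(9) + F(8) = 34 + 21 = 55
F(11) = F(10) + F(9) = 55 + 34 = 89
F(12) = F(11) + F(10) = 89 + 55 = 144
F(13) = F(12) + F(11) = 144 + 89 = 233
F(14) = F(13) + F(12) = 233 + 144 = 377
F(15) = F(14) + F(13) = 377 + 233 = 610
F(16) = F(15) + F(14) = 610 + 377 = 987
F(17) = F(16) + F(15) = 987 + 610 = 1597
F(18) = F(17) + F(16) = 1597 + 987 = 2584
F(19) = F(18) + F(17) = 2584 + 1597 = 4181
F(20) = F(19) + F(18) = 4181 + 2584 = 6765
F(21) = F(20) + F(19) = 6765 + 4181 = 10946
F(22) = F(21) + F(20) = 10946 + 6765 = 17711
F(23) = F(22) + F(21) = 17711 + 10946 = 28657
F(24) = F(23) + F(22) = 28657 + 17711 = 46368
F(25) = F(24) + F(23) = 46368 + 28657 = 75025

75025


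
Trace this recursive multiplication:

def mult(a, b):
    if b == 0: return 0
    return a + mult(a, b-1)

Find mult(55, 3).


mult(55, 3) = 55 + mult(55, 2)
mult(55, 2) = 55 + mult(55, 1)
mult(55, 1) = 55 + mult(55, 0)
mult(55, 0) = 0  (base case)
Total: 55 + 55 + 55 + 0 = 165

165


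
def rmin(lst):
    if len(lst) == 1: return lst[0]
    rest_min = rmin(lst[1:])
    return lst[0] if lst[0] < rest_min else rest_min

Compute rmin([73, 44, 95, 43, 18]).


rmin([73, 44, 95, 43, 18]): compare 73 with rmin([44, 95, 43, 18])
rmin([44, 95, 43, 18]): compare 44 with rmin([95, 43, 18])
rmin([95, 43, 18]): compare 95 with rmin([43, 18])
rmin([43, 18]): compare 43 with rmin([18])
rmin([18]) = 18  (base case)
Compare 43 with 18 -> 18
Compare 95 with 18 -> 18
Compare 44 with 18 -> 18
Compare 73 with 18 -> 18

18


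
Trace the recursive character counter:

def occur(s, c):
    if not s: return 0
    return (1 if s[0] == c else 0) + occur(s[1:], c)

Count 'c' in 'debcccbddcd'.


s[0]='d' != 'c' -> 0
s[0]='e' != 'c' -> 0
s[0]='b' != 'c' -> 0
s[0]='c' == 'c' -> 1
s[0]='c' == 'c' -> 1
s[0]='c' == 'c' -> 1
s[0]='b' != 'c' -> 0
s[0]='d' != 'c' -> 0
s[0]='d' != 'c' -> 0
s[0]='c' == 'c' -> 1
s[0]='d' != 'c' -> 0
Sum: 0 + 0 + 0 + 1 + 1 + 1 + 0 + 0 + 0 + 1 + 0 = 4

4


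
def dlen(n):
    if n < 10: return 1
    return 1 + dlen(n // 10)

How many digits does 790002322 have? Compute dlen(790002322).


dlen(790002322) = 1 + dlen(79000232)
dlen(79000232) = 1 + dlen(7900023)
dlen(7900023) = 1 + dlen(790002)
dlen(790002) = 1 + dlen(79000)
dlen(79000) = 1 + dlen(7900)
dlen(7900) = 1 + dlen(790)
dlen(790) = 1 + dlen(79)
dlen(79) = 1 + dlen(7)
dlen(7) = 1  (base case: 7 < 10)
Unwinding: 1 + 1 + 1 + 1 + 1 + 1 + 1 + 1 + 1 = 9

9


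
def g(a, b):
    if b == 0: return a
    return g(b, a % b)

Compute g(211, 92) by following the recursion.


g(211, 92) = g(92, 27)
g(92, 27) = g(27, 11)
g(27, 11) = g(11, 5)
g(11, 5) = g(5, 1)
g(5, 1) = g(1, 0)
g(1, 0) = 1  (base case)

1


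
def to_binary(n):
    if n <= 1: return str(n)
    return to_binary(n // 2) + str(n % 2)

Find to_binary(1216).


to_binary(1216) = to_binary(608) + '0'
to_binary(608) = to_binary(304) + '0'
to_binary(304) = to_binary(152) + '0'
to_binary(152) = to_binary(76) + '0'
to_binary(76) = to_binary(38) + '0'
to_binary(38) = to_binary(19) + '0'
to_binary(19) = to_binary(9) + '1'
to_binary(9) = to_binary(4) + '1'
to_binary(4) = to_binary(2) + '0'
to_binary(2) = to_binary(1) + '0'
to_binary(1) = '1'  (base case)
Concatenating: '1' + '0' + '0' + '1' + '1' + '0' + '0' + '0' + '0' + '0' + '0' = '10011000000'

10011000000


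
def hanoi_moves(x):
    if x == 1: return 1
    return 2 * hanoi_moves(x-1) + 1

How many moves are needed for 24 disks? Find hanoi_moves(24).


hanoi_moves(24) = 2 * hanoi_moves(23) + 1
hanoi_moves(23) = 2 * hanoi_moves(22) + 1
hanoi_moves(22) = 2 * hanoi_moves(21) + 1
hanoi_moves(21) = 2 * hanoi_moves(20) + 1
hanoi_moves(20) = 2 * hanoi_moves(19) + 1
hanoi_moves(19) = 2 * hanoi_moves(18) + 1
hanoi_moves(18) = 2 * hanoi_moves(17) + 1
hanoi_moves(17) = 2 * hanoi_moves(16) + 1
hanoi_moves(16) = 2 * hanoi_moves(15) + 1
hanoi_moves(15) = 2 * hanoi_moves(14) + 1
hanoi_moves(14) = 2 * hanoi_moves(13) + 1
hanoi_moves(13) = 2 * hanoi_moves(12) + 1
hanoi_moves(12) = 2 * hanoi_moves(11) + 1
hanoi_moves(11) = 2 * hanoi_moves(10) + 1
hanoi_moves(10) = 2 * hanoi_moves(9) + 1
hanoi_moves(9) = 2 * hanoi_moves(8) + 1
hanoi_moves(8) = 2 * hanoi_moves(7) + 1
hanoi_moves(7) = 2 * hanoi_moves(6) + 1
hanoi_moves(6) = 2 * hanoi_moves(5) + 1
hanoi_moves(5) = 2 * hanoi_moves(4) + 1
hanoi_moves(4) = 2 * hanoi_moves(3) + 1
hanoi_moves(3) = 2 * hanoi_moves(2) + 1
hanoi_moves(2) = 2 * hanoi_moves(1) + 1
hanoi_moves(1) = 1  (base case)
hanoi_moves(2) = 2 * 1 + 1 = 3
hanoi_moves(3) = 2 * 3 + 1 = 7
hanoi_moves(4) = 2 * 7 + 1 = 15
hanoi_moves(5) = 2 * 15 + 1 = 31
hanoi_moves(6) = 2 * 31 + 1 = 63
hanoi_moves(7) = 2 * 63 + 1 = 127
hanoi_moves(8) = 2 * 127 + 1 = 255
hanoi_moves(9) = 2 * 255 + 1 = 511
hanoi_moves(10) = 2 * 511 + 1 = 1023
hanoi_moves(11) = 2 * 1023 + 1 = 2047
hanoi_moves(12) = 2 * 2047 + 1 = 4095
hanoi_moves(13) = 2 * 4095 + 1 = 8191
hanoi_moves(14) = 2 * 8191 + 1 = 16383
hanoi_moves(15) = 2 * 16383 + 1 = 32767
hanoi_moves(16) = 2 * 32767 + 1 = 65535
hanoi_moves(17) = 2 * 65535 + 1 = 131071
hanoi_moves(18) = 2 * 131071 + 1 = 262143
hanoi_moves(19) = 2 * 262143 + 1 = 524287
hanoi_moves(20) = 2 * 524287 + 1 = 1048575
hanoi_moves(21) = 2 * 1048575 + 1 = 2097151
hanoi_moves(22) = 2 * 2097151 + 1 = 4194303
hanoi_moves(23) = 2 * 4194303 + 1 = 8388607
hanoi_moves(24) = 2 * 8388607 + 1 = 16777215

16777215


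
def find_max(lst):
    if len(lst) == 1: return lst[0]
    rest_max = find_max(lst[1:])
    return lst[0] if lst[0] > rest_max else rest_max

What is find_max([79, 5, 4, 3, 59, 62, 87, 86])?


find_max([79, 5, 4, 3, 59, 62, 87, 86]): compare 79 with find_max([5, 4, 3, 59, 62, 87, 86])
find_max([5, 4, 3, 59, 62, 87, 86]): compare 5 with find_max([4, 3, 59, 62, 87, 86])
find_max([4, 3, 59, 62, 87, 86]): compare 4 with find_max([3, 59, 62, 87, 86])
find_max([3, 59, 62, 87, 86]): compare 3 with find_max([59, 62, 87, 86])
find_max([59, 62, 87, 86]): compare 59 with find_max([62, 87, 86])
find_max([62, 87, 86]): compare 62 with find_max([87, 86])
find_max([87, 86]): compare 87 with find_max([86])
find_max([86]) = 86  (base case)
Compare 87 with 86 -> 87
Compare 62 with 87 -> 87
Compare 59 with 87 -> 87
Compare 3 with 87 -> 87
Compare 4 with 87 -> 87
Compare 5 with 87 -> 87
Compare 79 with 87 -> 87

87


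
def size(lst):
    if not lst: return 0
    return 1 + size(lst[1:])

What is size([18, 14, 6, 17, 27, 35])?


size([18, 14, 6, 17, 27, 35]) = 1 + size([14, 6, 17, 27, 35])
size([14, 6, 17, 27, 35]) = 1 + size([6, 17, 27, 35])
size([6, 17, 27, 35]) = 1 + size([17, 27, 35])
size([17, 27, 35]) = 1 + size([27, 35])
size([27, 35]) = 1 + size([35])
size([35]) = 1 + size([])
size([]) = 0  (base case)
Unwinding: 1 + 1 + 1 + 1 + 1 + 1 + 0 = 6

6


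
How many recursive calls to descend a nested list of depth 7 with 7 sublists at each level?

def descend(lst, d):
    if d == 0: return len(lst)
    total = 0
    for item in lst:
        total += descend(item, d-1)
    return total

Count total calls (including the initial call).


At depth 0 (root): 1 call
At depth 1: each of 1 parents calls descend on 7 children = 7 calls
At depth 2: each of 7 parents calls descend on 7 children = 49 calls
At depth 3: each of 49 parents calls descend on 7 children = 343 calls
At depth 4: each of 343 parents calls descend on 7 children = 2401 calls
At depth 5: each of 2401 parents calls descend on 7 children = 16807 calls
At depth 6: each of 16807 parents calls descend on 7 children = 117649 calls
At depth 7: each of 117649 parents calls descend on 7 children = 823543 calls
Total: 1 + 7 + 49 + 343 + 2401 + 16807 + 117649 + 823543 = 960800

960800


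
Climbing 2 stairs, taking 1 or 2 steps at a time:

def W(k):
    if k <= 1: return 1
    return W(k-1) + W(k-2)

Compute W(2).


Building up from base cases:
W(0) = 1
W(1) = 1
W(2) = W(1) + W(0) = 1 + 1 = 2

2


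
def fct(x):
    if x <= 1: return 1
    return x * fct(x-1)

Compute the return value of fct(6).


fct(6)
= 6 * fct(5)
= 6 * 5 * fct(4)
= 6 * 5 * 4 * fct(3)
= 6 * 5 * 4 * 3 * fct(2)
= 6 * 5 * 4 * 3 * 2 * fct(1)
= 6 * 5 * 4 * 3 * 2 * 1
= 720

720


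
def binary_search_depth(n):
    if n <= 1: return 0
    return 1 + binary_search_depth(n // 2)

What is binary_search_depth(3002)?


3002 / 2 = 1501
1501 / 2 = 750
750 / 2 = 375
375 / 2 = 187
187 / 2 = 93
93 / 2 = 46
46 / 2 = 23
23 / 2 = 11
11 / 2 = 5
5 / 2 = 2
2 / 2 = 1
Reached 1 after 11 halvings

11


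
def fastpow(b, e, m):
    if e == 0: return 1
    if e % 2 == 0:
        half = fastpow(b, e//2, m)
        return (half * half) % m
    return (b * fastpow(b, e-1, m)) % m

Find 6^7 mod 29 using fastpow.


fastpow(6, 7, 29): e is odd, compute fastpow(6, 6, 29)
  fastpow(6, 6, 29): e is even, compute fastpow(6, 3, 29)
    fastpow(6, 3, 29): e is odd, compute fastpow(6, 2, 29)
      fastpow(6, 2, 29): e is even, compute fastpow(6, 1, 29)
        fastpow(6, 1, 29): e is odd, compute fastpow(6, 0, 29)
          fastpow(6, 0, 29) = 1
        (6 * 1) % 29 = 6
      half=6, (6*6) % 29 = 7
    (6 * 7) % 29 = 13
  half=13, (13*13) % 29 = 24
(6 * 24) % 29 = 28

28


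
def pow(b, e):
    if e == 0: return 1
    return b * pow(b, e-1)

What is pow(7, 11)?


pow(7, 11)
= 7 * pow(7, 10)
= 7 * 7 * pow(7, 9)
= 7 * 7 * 7 * pow(7, 8)
= 7 * 7 * 7 * 7 * pow(7, 7)
= 7 * 7 * 7 * 7 * 7 * pow(7, 6)
= 7 * 7 * 7 * 7 * 7 * 7 * pow(7, 5)
= 7 * 7 * 7 * 7 * 7 * 7 * 7 * pow(7, 4)
= 7 * 7 * 7 * 7 * 7 * 7 * 7 * 7 * pow(7, 3)
= 7 * 7 * 7 * 7 * 7 * 7 * 7 * 7 * 7 * pow(7, 2)
= 7 * 7 * 7 * 7 * 7 * 7 * 7 * 7 * 7 * 7 * pow(7, 1)
= 7 * 7 * 7 * 7 * 7 * 7 * 7 * 7 * 7 * 7 * 7 * pow(7, 0)
= 7 * 7 * 7 * 7 * 7 * 7 * 7 * 7 * 7 * 7 * 7 * 1
= 1977326743

1977326743


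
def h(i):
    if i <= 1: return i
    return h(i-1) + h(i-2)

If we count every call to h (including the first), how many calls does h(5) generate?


Let C(n) = total calls for h(n)
C(0) = 1, C(1) = 1
C(2) = 1 + C(1) + C(0) = 1 + 1 + 1 = 3
C(3) = 1 + C(2) + C(1) = 1 + 3 + 1 = 5
C(4) = 1 + C(3) + C(2) = 1 + 5 + 3 = 9
C(5) = 1 + C(4) + C(3) = 1 + 9 + 5 = 15

15


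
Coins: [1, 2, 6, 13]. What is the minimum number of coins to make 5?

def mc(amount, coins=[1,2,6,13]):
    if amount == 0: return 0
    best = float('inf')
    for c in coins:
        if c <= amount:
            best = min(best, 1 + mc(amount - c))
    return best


Building up with DP:
mc(0) = 0
mc(1) = min(1+mc(0)=1+0=1) = 1
mc(2) = min(1+mc(1)=1+1=2, 1+mc(0)=1+0=1) = 1
mc(3) = min(1+mc(2)=1+1=2, 1+mc(1)=1+1=2) = 2
mc(4) = min(1+mc(3)=1+2=3, 1+mc(2)=1+1=2) = 2
mc(5) = min(1+mc(4)=1+2=3, 1+mc(3)=1+2=3) = 3

3


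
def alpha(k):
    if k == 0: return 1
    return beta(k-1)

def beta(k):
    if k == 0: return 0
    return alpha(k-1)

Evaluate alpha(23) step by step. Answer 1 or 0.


alpha(23) = beta(22)
beta(22) = alpha(21)
alpha(21) = beta(20)
beta(20) = alpha(19)
alpha(19) = beta(18)
beta(18) = alpha(17)
alpha(17) = beta(16)
beta(16) = alpha(15)
alpha(15) = beta(14)
beta(14) = alpha(13)
alpha(13) = beta(12)
beta(12) = alpha(11)
alpha(11) = beta(10)
beta(10) = alpha(9)
alpha(9) = beta(8)
beta(8) = alpha(7)
alpha(7) = beta(6)
beta(6) = alpha(5)
alpha(5) = beta(4)
beta(4) = alpha(3)
alpha(3) = beta(2)
beta(2) = alpha(1)
alpha(1) = beta(0)
beta(0) = 0  (base case)
Result: 0

0


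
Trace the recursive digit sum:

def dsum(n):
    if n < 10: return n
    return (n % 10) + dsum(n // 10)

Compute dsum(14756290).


dsum(14756290) = 0 + dsum(1475629)
dsum(1475629) = 9 + dsum(147562)
dsum(147562) = 2 + dsum(14756)
dsum(14756) = 6 + dsum(1475)
dsum(1475) = 5 + dsum(147)
dsum(147) = 7 + dsum(14)
dsum(14) = 4 + dsum(1)
dsum(1) = 1  (base case)
Total: 0 + 9 + 2 + 6 + 5 + 7 + 4 + 1 = 34

34


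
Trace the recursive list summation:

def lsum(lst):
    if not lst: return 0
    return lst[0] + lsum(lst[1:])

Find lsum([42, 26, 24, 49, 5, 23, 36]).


lsum([42, 26, 24, 49, 5, 23, 36]) = 42 + lsum([26, 24, 49, 5, 23, 36])
lsum([26, 24, 49, 5, 23, 36]) = 26 + lsum([24, 49, 5, 23, 36])
lsum([24, 49, 5, 23, 36]) = 24 + lsum([49, 5, 23, 36])
lsum([49, 5, 23, 36]) = 49 + lsum([5, 23, 36])
lsum([5, 23, 36]) = 5 + lsum([23, 36])
lsum([23, 36]) = 23 + lsum([36])
lsum([36]) = 36 + lsum([])
lsum([]) = 0  (base case)
Total: 42 + 26 + 24 + 49 + 5 + 23 + 36 + 0 = 205

205


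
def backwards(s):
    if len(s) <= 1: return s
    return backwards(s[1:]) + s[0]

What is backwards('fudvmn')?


backwards('fudvmn') = backwards('udvmn') + 'f'
backwards('udvmn') = backwards('dvmn') + 'u'
backwards('dvmn') = backwards('vmn') + 'd'
backwards('vmn') = backwards('mn') + 'v'
backwards('mn') = backwards('n') + 'm'
backwards('n') = 'n'  (base case)
Concatenating: 'n' + 'm' + 'v' + 'd' + 'u' + 'f' = 'nmvduf'

nmvduf
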